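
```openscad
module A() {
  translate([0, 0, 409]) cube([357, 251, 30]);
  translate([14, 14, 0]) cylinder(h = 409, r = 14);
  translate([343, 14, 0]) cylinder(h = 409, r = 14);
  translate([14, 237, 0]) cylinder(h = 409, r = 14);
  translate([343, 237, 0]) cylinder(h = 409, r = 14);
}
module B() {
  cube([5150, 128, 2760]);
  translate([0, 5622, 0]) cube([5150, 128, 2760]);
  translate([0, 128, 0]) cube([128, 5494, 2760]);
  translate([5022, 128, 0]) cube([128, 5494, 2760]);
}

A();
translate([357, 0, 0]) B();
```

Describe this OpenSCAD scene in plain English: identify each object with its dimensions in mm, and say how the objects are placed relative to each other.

A is a four-legged stool. The seat is 357×251 mm, 30 mm thick, top at z = 439 mm. It stands on four round legs, each 28 mm in diameter, from z = 0 to the seat underside, each leg's axis is inset half a diameter from the nearest pair of seat edges (so the leg's bounding box is flush with the corner).

B is a box-shaped house frame (walls only): outside footprint 5150×5750 mm, wall height 2760 mm, wall thickness 128 mm. The two y-facing walls run the full x-width; the two x-facing walls fit between the inner faces of the y-facing walls.

The house frame is against the stool's +x side, with their −y faces flush.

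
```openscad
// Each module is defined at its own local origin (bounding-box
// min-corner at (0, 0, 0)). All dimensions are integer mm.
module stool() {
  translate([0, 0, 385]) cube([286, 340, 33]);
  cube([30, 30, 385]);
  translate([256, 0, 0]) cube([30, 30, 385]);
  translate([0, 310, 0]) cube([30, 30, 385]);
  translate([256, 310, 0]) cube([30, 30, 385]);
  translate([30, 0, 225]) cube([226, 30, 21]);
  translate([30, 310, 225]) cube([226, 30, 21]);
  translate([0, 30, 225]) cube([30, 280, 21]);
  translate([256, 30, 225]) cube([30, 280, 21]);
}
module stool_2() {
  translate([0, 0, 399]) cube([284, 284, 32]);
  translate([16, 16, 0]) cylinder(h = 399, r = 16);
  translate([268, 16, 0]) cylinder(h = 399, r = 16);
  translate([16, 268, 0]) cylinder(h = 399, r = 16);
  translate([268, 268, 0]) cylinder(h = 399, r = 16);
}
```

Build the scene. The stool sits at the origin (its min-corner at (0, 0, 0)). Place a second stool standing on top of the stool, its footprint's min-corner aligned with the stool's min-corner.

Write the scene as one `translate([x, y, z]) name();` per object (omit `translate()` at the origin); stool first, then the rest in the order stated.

stool();
translate([0, 0, 418]) stool_2();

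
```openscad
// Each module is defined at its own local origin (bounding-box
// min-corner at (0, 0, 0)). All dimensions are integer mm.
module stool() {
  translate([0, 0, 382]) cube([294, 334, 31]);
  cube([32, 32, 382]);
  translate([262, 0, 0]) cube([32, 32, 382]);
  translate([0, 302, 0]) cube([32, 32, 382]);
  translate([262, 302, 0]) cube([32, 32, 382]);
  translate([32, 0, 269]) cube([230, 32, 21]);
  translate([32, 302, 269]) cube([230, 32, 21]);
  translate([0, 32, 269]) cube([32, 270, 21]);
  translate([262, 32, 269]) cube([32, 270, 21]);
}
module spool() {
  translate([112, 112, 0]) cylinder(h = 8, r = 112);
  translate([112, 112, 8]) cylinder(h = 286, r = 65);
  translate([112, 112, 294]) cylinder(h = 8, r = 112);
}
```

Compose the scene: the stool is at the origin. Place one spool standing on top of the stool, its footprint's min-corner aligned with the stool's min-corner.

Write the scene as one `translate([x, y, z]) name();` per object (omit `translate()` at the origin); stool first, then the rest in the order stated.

stool();
translate([0, 0, 413]) spool();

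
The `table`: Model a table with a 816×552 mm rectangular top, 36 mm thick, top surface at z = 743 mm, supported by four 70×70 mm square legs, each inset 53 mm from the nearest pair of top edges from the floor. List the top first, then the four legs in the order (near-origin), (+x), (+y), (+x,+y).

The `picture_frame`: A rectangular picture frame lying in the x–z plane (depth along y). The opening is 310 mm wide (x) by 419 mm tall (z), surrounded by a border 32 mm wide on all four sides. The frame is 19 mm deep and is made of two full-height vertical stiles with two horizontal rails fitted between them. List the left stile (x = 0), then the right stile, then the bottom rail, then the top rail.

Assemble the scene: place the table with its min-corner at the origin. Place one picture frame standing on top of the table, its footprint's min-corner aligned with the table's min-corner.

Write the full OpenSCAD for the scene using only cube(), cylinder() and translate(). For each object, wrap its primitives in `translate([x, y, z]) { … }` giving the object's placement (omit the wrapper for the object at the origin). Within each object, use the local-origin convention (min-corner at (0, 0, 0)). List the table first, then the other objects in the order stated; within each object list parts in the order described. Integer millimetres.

translate([0, 0, 707]) cube([816, 552, 36]);
translate([53, 53, 0]) cube([70, 70, 707]);
translate([693, 53, 0]) cube([70, 70, 707]);
translate([53, 429, 0]) cube([70, 70, 707]);
translate([693, 429, 0]) cube([70, 70, 707]);
translate([0, 0, 743]) {
  cube([32, 19, 483]);
  translate([342, 0, 0]) cube([32, 19, 483]);
  translate([32, 0, 0]) cube([310, 19, 32]);
  translate([32, 0, 451]) cube([310, 19, 32]);
}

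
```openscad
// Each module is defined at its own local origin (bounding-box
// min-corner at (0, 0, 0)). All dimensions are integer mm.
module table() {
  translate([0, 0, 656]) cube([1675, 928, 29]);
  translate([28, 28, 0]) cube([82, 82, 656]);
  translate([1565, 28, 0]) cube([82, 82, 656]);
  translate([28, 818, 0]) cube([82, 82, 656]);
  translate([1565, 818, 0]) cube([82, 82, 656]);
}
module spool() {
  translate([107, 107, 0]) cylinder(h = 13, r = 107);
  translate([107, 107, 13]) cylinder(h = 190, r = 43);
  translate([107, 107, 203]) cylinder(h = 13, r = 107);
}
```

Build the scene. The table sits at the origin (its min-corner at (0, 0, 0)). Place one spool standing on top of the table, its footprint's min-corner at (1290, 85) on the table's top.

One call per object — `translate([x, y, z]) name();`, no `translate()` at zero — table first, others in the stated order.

table();
translate([1290, 85, 685]) spool();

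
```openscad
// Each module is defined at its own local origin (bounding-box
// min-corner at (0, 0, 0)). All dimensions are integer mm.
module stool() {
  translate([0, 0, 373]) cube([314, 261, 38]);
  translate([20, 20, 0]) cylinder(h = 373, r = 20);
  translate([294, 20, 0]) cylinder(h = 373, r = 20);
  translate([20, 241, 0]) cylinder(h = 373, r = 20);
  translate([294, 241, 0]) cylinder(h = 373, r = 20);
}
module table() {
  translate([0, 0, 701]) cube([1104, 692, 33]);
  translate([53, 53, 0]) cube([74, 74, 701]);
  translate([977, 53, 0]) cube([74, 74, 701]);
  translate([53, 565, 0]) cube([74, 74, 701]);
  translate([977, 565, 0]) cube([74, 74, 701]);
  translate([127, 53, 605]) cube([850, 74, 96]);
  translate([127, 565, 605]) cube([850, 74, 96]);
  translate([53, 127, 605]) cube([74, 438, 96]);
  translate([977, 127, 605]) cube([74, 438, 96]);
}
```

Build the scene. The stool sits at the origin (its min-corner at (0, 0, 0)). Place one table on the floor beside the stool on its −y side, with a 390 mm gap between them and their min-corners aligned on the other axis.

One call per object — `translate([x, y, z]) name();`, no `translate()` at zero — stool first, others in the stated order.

stool();
translate([0, -1082, 0]) table();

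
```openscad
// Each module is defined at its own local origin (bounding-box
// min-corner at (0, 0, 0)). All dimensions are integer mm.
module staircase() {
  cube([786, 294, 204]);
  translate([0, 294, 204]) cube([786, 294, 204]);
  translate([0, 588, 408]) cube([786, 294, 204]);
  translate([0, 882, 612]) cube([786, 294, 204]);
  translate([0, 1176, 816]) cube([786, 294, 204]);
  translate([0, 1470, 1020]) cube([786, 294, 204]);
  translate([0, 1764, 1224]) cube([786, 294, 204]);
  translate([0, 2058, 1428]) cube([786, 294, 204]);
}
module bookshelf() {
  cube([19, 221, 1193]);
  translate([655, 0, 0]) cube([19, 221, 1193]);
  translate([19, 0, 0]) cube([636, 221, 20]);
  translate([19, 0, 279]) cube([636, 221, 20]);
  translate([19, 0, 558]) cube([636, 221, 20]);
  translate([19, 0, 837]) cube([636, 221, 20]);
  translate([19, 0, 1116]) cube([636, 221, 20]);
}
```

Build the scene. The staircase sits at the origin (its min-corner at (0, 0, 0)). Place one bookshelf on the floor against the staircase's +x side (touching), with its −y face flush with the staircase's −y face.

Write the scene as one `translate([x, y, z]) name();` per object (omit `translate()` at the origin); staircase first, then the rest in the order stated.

staircase();
translate([786, 0, 0]) bookshelf();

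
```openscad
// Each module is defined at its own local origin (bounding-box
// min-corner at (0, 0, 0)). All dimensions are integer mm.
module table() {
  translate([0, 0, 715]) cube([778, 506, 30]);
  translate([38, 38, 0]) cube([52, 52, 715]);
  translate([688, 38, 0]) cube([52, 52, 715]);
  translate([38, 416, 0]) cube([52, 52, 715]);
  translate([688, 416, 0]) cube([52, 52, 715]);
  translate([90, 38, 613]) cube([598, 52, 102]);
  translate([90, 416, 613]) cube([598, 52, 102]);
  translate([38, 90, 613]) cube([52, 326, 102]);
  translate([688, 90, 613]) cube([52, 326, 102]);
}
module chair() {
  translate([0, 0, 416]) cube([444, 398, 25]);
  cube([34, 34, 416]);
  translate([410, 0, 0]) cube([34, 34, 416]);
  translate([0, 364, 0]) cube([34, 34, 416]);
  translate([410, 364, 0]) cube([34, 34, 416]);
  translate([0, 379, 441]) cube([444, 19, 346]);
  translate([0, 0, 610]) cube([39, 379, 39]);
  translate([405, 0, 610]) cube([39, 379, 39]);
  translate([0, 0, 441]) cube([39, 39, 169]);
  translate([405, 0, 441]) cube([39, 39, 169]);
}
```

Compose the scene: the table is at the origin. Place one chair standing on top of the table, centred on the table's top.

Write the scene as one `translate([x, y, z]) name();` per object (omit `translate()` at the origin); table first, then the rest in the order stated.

table();
translate([167, 54, 745]) chair();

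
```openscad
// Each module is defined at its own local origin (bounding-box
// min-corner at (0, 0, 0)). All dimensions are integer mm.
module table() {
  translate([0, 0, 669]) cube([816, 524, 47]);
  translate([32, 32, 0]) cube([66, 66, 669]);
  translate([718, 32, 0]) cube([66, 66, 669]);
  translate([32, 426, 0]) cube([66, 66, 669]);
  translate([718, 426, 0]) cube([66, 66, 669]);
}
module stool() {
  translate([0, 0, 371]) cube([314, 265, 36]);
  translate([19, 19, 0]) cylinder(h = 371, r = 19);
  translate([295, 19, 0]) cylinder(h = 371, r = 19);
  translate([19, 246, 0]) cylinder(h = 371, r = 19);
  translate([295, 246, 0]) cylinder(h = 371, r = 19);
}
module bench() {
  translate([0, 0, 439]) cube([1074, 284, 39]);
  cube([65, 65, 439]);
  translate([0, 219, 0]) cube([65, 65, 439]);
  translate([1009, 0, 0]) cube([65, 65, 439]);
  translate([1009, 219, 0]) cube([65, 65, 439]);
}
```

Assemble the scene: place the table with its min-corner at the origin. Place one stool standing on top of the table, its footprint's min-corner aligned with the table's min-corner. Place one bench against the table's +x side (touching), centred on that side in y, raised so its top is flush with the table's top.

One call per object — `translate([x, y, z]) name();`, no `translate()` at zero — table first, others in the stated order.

table();
translate([0, 0, 716]) stool();
translate([816, 120, 238]) bench();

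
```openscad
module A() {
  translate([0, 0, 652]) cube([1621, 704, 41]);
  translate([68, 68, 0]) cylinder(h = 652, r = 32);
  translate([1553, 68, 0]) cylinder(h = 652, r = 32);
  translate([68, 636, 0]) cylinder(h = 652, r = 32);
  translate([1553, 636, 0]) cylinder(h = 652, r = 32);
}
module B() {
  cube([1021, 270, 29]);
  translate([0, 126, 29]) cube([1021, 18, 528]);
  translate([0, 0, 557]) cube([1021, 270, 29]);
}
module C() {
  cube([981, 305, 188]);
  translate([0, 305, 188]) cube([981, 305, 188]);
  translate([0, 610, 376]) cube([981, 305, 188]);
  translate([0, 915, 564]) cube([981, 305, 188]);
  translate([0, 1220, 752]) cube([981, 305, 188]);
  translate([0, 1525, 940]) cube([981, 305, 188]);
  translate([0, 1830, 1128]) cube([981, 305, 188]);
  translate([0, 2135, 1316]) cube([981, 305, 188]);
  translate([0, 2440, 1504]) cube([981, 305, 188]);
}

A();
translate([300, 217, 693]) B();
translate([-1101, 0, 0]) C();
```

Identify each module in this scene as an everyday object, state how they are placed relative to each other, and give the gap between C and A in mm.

The staircase's nearest face is 120 mm from the table's −x face.

A is a table. B is an I-beam. C is a staircase. The I-beam is on top of the table, centred. The staircase is on the floor beside the table on its −x side. The gap between the staircase and the table is 120 mm.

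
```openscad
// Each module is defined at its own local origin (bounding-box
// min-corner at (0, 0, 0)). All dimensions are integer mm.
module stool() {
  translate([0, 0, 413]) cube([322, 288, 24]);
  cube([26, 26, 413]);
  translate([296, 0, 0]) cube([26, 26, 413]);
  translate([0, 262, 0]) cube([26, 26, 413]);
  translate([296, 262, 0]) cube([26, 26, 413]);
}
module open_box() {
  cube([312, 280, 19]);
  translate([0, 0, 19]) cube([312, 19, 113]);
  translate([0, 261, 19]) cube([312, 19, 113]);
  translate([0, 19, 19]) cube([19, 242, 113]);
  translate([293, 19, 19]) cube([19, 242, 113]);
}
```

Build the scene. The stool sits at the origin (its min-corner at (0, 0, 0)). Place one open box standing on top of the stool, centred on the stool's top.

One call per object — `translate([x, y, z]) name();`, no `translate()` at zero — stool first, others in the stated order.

stool();
translate([5, 4, 437]) open_box();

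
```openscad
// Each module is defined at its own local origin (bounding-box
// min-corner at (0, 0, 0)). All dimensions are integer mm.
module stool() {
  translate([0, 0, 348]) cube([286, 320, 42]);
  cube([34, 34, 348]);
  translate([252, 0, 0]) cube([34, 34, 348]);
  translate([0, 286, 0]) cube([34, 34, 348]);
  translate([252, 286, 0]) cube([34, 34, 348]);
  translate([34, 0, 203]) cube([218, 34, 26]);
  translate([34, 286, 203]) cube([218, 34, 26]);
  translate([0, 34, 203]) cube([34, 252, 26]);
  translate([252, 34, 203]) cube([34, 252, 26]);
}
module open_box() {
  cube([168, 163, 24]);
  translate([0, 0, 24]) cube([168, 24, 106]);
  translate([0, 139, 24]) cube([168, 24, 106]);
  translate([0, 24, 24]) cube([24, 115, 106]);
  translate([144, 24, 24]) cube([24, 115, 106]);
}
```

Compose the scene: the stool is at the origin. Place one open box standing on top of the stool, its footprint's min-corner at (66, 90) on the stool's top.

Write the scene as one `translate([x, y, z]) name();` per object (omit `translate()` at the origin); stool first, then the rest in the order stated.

stool();
translate([66, 90, 390]) open_box();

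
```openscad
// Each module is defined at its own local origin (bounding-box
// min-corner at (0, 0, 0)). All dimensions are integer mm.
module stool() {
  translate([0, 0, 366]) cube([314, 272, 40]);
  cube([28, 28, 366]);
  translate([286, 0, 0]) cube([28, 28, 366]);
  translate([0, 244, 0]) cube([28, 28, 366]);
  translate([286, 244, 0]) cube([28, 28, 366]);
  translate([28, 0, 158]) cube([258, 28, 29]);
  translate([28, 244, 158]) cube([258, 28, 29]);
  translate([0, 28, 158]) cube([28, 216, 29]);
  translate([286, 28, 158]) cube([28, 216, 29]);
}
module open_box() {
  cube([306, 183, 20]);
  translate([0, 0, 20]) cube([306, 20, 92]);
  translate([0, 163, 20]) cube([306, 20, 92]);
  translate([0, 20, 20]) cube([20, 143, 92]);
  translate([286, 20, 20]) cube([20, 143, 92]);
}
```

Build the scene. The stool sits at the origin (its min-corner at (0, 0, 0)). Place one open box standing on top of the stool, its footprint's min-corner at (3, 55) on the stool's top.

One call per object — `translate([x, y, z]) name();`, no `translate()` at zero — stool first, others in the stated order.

stool();
translate([3, 55, 406]) open_box();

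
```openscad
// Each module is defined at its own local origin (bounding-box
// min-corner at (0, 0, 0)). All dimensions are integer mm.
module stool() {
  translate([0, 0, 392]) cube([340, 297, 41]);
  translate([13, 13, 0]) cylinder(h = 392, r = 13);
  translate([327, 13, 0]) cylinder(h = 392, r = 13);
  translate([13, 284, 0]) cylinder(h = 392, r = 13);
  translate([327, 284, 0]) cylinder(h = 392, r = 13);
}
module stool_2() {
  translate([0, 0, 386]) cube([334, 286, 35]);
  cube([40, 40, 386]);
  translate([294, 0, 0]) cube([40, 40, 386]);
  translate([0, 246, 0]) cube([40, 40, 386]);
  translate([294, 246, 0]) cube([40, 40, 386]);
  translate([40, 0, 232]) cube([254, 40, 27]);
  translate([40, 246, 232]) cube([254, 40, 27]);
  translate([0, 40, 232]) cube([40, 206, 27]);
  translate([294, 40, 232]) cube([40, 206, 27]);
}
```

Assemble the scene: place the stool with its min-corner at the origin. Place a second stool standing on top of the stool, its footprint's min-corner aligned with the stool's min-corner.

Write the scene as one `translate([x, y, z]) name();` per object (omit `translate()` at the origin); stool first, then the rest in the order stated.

stool();
translate([0, 0, 433]) stool_2();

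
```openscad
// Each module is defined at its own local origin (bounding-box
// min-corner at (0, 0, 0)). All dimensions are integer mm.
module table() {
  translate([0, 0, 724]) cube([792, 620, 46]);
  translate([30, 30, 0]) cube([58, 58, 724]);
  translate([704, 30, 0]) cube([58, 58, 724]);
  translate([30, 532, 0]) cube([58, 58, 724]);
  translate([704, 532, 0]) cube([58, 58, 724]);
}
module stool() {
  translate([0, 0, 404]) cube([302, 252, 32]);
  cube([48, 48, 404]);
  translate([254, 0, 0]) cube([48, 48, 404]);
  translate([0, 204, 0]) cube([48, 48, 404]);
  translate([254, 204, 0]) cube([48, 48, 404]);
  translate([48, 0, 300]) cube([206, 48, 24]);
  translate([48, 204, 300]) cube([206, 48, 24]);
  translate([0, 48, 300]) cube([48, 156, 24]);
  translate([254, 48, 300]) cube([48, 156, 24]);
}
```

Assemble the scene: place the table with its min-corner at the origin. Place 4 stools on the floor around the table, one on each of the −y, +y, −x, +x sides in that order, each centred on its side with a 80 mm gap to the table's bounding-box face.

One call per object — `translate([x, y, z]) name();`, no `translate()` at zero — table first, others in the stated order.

table();
translate([245, -332, 0]) stool();
translate([245, 700, 0]) stool();
translate([-382, 184, 0]) stool();
translate([872, 184, 0]) stool();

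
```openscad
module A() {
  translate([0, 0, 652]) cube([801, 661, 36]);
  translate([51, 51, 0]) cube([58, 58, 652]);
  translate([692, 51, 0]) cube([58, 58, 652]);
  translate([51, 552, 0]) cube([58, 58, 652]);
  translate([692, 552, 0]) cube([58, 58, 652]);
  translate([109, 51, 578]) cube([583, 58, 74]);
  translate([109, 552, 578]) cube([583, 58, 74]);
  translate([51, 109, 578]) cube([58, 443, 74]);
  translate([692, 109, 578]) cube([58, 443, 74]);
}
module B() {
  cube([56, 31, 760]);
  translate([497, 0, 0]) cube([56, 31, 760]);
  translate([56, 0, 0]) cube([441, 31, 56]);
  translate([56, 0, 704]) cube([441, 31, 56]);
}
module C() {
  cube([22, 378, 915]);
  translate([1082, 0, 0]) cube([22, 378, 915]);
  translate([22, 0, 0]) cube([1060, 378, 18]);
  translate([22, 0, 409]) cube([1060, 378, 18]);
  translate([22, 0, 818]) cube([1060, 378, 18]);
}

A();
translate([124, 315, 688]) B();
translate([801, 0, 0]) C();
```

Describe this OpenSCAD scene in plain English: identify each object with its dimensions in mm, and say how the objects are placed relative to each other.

A is a rectangular dining table. The top is 801×661×36 mm with its upper surface at z = 688 mm. It stands on four 58×58 mm square legs, each inset 51 mm from the nearest pair of top edges, running from the floor to the underside of the top. Four apron rails, 58 mm thick and 74 mm tall, run between adjacent legs with their top edges flush with the underside of the top and their outer faces flush with the legs' outer faces.

B is a picture frame with a 441×648 mm rectangular opening (x by z) and a uniform 56 mm border on every side. Frame depth is 31 mm along y. It is built from two vertical stiles running the full outside height and two horizontal rails spanning the gap between the stiles.

C is an open bookshelf. Two side panels, each 22 mm thick, 378 mm deep and 915 mm tall, stand 1104 mm apart (outside-to-outside). Between them sit 3 shelves, each 18 mm thick and 378 mm deep, spanning the full gap between the sides. The bottom shelf rests on the floor (its underside at z = 0) and the clear gap between one shelf's top and the next shelf's underside is 391 mm.

The picture frame is on top of the table, centred. The bookshelf is against the table's +x side, with their −y faces flush.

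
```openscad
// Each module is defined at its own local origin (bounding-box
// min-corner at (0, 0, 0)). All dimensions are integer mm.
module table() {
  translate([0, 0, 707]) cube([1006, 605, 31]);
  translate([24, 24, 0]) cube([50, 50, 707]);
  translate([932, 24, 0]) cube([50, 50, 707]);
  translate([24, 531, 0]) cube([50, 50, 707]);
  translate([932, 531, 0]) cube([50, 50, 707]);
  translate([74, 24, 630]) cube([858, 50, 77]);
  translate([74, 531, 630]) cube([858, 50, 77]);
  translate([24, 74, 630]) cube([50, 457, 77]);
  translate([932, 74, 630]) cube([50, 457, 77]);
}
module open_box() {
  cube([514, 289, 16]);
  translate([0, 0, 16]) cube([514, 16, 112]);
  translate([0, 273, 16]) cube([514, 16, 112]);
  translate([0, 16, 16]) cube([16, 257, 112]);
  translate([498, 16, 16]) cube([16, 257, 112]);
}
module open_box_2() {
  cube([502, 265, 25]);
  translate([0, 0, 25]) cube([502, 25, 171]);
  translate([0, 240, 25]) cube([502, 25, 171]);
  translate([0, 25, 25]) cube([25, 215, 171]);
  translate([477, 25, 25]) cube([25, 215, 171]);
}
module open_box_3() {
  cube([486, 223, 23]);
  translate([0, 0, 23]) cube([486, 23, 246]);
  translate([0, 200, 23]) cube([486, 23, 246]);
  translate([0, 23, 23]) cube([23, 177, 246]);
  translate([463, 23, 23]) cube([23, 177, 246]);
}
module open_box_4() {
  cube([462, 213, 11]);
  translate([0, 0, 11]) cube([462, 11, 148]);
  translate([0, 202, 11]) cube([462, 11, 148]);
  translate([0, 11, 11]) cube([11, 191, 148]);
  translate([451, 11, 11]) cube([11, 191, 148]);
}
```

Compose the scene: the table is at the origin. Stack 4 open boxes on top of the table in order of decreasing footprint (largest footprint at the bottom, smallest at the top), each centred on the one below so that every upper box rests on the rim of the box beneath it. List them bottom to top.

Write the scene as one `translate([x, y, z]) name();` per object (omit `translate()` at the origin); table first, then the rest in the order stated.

table();
translate([246, 158, 738]) open_box();
translate([252, 170, 866]) open_box_2();
translate([260, 191, 1062]) open_box_3();
translate([272, 196, 1331]) open_box_4();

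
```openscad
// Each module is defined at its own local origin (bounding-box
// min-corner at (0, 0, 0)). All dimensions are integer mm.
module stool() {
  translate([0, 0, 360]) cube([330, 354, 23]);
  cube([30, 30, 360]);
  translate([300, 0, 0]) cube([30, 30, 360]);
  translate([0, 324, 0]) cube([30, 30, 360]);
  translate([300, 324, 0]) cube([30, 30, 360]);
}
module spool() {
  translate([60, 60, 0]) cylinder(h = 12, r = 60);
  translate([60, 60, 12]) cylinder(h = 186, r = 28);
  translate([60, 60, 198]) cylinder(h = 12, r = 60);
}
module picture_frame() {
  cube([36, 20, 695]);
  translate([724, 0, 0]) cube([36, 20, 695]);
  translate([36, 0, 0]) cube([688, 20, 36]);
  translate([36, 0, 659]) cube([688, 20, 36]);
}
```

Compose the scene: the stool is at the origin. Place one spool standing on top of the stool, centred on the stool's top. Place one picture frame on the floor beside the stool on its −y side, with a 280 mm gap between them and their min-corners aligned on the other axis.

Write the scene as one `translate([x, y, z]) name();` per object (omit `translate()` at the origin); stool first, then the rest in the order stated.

stool();
translate([105, 117, 383]) spool();
translate([0, -300, 0]) picture_frame();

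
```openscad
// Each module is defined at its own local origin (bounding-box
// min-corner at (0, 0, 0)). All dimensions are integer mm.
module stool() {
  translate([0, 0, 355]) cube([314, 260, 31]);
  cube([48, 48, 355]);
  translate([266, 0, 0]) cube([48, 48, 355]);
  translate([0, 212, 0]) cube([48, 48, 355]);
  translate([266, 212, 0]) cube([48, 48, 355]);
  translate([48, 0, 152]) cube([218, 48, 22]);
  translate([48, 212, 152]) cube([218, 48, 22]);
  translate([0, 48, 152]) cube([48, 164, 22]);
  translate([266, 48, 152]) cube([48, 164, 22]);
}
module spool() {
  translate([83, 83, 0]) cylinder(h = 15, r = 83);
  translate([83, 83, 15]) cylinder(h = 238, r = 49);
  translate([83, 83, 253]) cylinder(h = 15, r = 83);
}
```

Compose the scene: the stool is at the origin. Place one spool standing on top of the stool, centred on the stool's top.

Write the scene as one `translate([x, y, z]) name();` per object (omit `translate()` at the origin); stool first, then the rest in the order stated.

stool();
translate([74, 47, 386]) spool();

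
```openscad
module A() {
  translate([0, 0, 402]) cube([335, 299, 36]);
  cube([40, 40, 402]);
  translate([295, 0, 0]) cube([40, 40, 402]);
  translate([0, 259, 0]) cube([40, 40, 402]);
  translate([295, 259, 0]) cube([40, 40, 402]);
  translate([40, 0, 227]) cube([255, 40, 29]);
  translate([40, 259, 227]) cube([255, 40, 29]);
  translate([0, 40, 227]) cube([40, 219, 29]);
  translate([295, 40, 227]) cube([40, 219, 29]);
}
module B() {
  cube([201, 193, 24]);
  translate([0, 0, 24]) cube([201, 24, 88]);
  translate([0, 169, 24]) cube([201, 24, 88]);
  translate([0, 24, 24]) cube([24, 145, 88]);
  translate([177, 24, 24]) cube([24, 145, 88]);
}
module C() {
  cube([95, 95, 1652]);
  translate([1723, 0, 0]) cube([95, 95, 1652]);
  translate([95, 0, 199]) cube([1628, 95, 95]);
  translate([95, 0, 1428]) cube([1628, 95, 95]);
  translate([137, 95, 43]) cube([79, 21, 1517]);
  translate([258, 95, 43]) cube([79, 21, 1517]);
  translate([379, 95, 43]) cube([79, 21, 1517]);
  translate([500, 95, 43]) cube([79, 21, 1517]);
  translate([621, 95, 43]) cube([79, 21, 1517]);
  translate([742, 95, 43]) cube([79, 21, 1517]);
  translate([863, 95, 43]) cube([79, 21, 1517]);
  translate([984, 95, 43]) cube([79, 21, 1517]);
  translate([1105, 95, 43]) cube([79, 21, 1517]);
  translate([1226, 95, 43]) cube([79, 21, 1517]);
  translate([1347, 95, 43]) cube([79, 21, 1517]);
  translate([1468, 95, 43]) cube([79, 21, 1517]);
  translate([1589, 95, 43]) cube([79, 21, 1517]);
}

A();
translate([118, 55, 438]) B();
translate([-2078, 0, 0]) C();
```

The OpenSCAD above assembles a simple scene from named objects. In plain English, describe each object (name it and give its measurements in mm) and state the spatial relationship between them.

A is a simple wooden stool: a rectangular seat 335 mm (x) by 299 mm (y), 36 mm thick, top face at z = 438 mm, on four square legs, each 40×40 mm in cross-section. The legs rest on z = 0, each flush with a corner of the seat. Four stretchers, 40 mm wide and 29 mm tall, connect adjacent legs with their undersides at z = 227 mm, each running between the inner faces of the legs it joins and aligned with the legs' outer faces on the other axis.

B is an open-topped rectangular box: outside dimensions 201×193×112 mm, with a uniform wall and base thickness of 24 mm. The base is a full 201×193 slab on the floor; four walls sit on top of the base. The front and back walls (the −y and +y sides) span the full width; the two side walls fit between them.

C is a fence section. Two 95×95 mm posts, 1652 mm tall, stand on the floor with a clear span of 1628 mm between their inner faces. Two horizontal rails of 95×95 mm section span the gap between the posts with their undersides at z = 199 mm and z = 1428 mm, flush with the posts' −y face. 13 pickets, each 79 mm wide, 21 mm thick and 1517 mm tall, are fixed to the +y face of the rails with their bottoms at z = 43 mm, evenly spaced across the span with equal gaps (rounded down to the nearest mm) at the −x end and between each pair — any rounding remainder accumulates at the +x end.

The open box is on top of the stool. The fence section is on the floor beside the stool on its −x side.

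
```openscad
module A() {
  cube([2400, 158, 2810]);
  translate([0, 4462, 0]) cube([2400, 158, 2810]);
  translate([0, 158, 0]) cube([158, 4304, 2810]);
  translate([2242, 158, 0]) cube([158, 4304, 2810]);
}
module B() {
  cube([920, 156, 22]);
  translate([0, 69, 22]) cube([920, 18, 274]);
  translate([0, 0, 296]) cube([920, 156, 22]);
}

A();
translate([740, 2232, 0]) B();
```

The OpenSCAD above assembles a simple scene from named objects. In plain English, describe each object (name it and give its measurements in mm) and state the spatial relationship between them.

A is the wall frame of a small rectangular building: four walls, each 2810 mm tall and 158 mm thick, enclosing a footprint 2400 mm (x) by 4620 mm (y) outside-to-outside, with no floor or roof. The front and back walls (the −y and +y sides) span the full width; the two side walls fit between them.

B is an I-beam lying along x, 920 mm long. Overall section height 318 mm. Two flanges 156 mm wide (y) and 22 mm thick, one on the floor and one at the top; a web 18 mm thick runs between them, centred on the flange width.

The I-beam sits inside the house frame, centred.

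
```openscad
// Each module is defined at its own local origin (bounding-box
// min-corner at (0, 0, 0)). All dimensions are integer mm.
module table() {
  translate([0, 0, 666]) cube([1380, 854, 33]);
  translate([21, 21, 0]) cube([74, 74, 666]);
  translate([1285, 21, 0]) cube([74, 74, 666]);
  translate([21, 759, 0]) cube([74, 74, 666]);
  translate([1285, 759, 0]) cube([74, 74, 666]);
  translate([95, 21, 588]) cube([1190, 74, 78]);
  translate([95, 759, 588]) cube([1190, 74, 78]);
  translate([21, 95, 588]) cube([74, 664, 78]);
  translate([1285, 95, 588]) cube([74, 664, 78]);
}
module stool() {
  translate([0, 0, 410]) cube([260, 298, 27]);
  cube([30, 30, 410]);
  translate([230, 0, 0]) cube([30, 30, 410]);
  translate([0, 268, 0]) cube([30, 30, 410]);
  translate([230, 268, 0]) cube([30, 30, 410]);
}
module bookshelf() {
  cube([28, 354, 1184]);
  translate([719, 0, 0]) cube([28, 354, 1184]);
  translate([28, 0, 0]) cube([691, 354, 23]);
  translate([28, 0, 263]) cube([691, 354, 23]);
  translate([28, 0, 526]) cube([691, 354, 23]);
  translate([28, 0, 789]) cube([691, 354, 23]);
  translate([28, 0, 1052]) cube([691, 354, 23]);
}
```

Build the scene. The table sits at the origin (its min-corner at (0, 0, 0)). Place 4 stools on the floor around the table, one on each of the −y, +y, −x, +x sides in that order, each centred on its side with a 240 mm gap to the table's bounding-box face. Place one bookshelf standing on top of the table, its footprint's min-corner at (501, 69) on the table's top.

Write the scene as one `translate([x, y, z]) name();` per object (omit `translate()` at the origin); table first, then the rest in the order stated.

table();
translate([560, -538, 0]) stool();
translate([560, 1094, 0]) stool();
translate([-500, 278, 0]) stool();
translate([1620, 278, 0]) stool();
translate([501, 69, 699]) bookshelf();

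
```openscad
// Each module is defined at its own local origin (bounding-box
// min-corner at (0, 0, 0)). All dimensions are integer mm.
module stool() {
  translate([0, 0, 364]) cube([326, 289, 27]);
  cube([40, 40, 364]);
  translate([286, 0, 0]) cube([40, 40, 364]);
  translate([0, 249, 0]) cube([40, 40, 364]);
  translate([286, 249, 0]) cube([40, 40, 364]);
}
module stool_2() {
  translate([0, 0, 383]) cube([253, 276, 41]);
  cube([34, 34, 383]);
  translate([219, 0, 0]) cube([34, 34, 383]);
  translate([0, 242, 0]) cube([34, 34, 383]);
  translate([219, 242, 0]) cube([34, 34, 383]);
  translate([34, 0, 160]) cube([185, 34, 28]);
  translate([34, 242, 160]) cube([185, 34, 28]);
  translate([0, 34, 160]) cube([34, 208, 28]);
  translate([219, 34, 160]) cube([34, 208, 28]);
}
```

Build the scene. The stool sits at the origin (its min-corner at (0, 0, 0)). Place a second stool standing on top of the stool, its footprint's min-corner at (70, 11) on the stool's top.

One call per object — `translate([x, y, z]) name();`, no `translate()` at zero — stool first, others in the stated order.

stool();
translate([70, 11, 391]) stool_2();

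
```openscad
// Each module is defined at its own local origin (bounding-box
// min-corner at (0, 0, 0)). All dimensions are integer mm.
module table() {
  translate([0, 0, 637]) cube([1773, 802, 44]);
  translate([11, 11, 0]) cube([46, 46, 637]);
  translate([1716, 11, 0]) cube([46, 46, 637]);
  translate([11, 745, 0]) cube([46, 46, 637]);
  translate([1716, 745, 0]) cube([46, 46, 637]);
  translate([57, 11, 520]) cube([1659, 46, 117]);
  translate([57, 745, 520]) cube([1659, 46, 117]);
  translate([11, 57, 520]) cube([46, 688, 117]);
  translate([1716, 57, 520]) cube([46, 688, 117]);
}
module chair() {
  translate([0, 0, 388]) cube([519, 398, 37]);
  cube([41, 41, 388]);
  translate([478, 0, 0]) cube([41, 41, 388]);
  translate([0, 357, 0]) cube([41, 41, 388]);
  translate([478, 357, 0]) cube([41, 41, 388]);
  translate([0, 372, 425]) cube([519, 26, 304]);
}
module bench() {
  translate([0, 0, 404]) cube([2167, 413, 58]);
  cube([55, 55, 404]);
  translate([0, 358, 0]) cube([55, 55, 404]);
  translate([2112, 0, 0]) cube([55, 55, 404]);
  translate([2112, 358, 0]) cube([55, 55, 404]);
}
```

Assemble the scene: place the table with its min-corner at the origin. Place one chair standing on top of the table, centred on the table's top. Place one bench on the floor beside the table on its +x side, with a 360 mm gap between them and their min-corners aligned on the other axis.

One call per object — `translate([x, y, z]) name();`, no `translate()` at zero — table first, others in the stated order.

table();
translate([627, 202, 681]) chair();
translate([2133, 0, 0]) bench();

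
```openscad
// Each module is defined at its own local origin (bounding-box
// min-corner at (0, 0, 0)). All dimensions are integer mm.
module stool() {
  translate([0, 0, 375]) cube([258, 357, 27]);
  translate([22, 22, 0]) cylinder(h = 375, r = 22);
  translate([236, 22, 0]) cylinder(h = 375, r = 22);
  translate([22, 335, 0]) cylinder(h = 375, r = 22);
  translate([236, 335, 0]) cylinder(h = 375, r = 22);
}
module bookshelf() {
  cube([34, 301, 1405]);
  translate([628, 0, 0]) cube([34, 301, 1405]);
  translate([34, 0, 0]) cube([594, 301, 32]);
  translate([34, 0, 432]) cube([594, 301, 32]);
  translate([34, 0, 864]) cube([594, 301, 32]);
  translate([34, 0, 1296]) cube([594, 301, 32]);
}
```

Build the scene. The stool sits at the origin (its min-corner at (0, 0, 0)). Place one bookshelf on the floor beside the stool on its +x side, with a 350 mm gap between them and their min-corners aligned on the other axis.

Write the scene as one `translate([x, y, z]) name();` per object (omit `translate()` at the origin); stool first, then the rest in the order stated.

stool();
translate([608, 0, 0]) bookshelf();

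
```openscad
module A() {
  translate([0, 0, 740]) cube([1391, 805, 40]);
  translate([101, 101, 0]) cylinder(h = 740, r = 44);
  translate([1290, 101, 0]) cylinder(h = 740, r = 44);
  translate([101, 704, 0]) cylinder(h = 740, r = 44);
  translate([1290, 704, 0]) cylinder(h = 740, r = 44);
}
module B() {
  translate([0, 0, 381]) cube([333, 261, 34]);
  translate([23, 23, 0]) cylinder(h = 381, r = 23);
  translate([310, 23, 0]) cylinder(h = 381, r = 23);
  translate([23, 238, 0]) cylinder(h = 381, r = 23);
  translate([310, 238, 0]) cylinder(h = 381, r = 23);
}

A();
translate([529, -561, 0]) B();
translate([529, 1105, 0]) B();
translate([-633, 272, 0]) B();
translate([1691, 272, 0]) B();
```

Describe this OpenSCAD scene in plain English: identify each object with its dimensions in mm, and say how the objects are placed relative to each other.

A is a rectangular dining table. The top is 1391×805×40 mm with its upper surface at z = 780 mm. It stands on four round legs of 88 mm diameter, each leg's bounding box inset 57 mm from the nearest pair of top edges, running from the floor to the underside of the top.

B is a simple wooden stool: a rectangular seat 333 mm (x) by 261 mm (y), 34 mm thick, top face at z = 415 mm, on four round legs, each 46 mm in diameter. The legs rest on z = 0, each leg's axis is inset half a diameter from the nearest pair of seat edges (so the leg's bounding box is flush with the corner).

Four stools sit around the table at the −y, +y, −x, +x sides.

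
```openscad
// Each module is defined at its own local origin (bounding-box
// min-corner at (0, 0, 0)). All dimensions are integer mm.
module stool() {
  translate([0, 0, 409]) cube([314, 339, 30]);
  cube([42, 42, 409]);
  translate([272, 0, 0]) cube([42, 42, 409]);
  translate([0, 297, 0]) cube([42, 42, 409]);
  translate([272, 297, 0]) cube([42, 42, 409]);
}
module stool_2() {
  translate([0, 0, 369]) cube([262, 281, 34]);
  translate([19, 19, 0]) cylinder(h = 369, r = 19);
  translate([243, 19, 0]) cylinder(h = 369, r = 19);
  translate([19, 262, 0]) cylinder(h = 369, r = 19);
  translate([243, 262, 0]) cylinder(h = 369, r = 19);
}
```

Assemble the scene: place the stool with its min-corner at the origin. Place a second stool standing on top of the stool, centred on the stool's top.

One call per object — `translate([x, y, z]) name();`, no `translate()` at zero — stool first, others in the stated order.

stool();
translate([26, 29, 439]) stool_2();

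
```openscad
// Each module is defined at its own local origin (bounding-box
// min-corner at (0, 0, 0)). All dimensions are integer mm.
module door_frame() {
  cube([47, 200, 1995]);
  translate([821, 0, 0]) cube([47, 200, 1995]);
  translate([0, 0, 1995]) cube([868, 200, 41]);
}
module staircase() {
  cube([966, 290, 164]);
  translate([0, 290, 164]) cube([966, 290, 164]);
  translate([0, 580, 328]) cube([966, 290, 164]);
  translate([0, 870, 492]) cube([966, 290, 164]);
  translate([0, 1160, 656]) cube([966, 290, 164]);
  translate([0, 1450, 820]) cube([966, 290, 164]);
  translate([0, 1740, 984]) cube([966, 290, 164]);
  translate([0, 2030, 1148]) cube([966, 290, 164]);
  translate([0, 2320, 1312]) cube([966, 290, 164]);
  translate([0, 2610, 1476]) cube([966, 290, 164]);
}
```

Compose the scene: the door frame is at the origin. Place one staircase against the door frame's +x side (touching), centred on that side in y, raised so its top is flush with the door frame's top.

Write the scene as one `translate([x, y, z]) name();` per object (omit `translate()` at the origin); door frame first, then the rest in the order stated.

door_frame();
translate([868, -1350, 396]) staircase();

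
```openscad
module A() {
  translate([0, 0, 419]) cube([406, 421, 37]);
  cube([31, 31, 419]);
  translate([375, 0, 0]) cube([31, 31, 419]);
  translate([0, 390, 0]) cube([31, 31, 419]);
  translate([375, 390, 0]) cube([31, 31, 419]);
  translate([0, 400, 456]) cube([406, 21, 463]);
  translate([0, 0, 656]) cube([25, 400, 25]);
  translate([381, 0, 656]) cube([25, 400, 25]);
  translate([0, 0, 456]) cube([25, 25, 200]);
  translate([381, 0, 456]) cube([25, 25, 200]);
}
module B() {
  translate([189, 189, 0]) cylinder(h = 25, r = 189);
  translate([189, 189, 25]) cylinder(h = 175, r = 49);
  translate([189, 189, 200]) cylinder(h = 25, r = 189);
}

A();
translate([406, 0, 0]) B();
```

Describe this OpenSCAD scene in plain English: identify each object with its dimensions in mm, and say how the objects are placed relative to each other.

A is a chair: 406×421 mm seat, 37 mm thick, top at z = 456 mm, on four 31 mm square corner legs flush with the seat edges. A 21 mm thick backrest slab spans the full seat width, extending 463 mm above the seat top, its back face flush with the seat's +y edge. Two armrests of 25×25 mm section run along each side from the seat's front edge to the front of the backrest, top faces 225 mm above the seat top and outer faces flush with the seat's x-edges; a 25×25 mm post under the front of each armrest stands on the seat at the front corner.

B is a spool: two coaxial disc flanges of radius 189 mm and thickness 25 mm, joined by a core cylinder of radius 49 mm and height 175 mm. The lower flange rests on z = 0 and the three cylinders share a vertical axis.

The spool is against the chair's +x side, with their −y faces flush.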